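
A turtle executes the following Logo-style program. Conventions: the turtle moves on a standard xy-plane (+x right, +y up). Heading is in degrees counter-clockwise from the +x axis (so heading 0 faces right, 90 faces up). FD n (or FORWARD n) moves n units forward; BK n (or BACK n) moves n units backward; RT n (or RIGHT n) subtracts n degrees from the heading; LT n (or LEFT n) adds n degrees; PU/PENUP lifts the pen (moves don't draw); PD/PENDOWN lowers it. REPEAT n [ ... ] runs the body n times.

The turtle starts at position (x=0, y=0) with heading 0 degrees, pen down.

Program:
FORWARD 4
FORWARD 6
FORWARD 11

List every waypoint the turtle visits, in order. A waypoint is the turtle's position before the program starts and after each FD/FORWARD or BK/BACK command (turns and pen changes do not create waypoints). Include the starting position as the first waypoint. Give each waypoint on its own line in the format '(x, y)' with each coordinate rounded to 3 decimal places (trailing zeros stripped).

Executing turtle program step by step:
Start: pos=(0,0), heading=0, pen down
FD 4: (0,0) -> (4,0) [heading=0, draw]
FD 6: (4,0) -> (10,0) [heading=0, draw]
FD 11: (10,0) -> (21,0) [heading=0, draw]
Final: pos=(21,0), heading=0, 3 segment(s) drawn
Waypoints (4 total):
(0, 0)
(4, 0)
(10, 0)
(21, 0)

Answer: (0, 0)
(4, 0)
(10, 0)
(21, 0)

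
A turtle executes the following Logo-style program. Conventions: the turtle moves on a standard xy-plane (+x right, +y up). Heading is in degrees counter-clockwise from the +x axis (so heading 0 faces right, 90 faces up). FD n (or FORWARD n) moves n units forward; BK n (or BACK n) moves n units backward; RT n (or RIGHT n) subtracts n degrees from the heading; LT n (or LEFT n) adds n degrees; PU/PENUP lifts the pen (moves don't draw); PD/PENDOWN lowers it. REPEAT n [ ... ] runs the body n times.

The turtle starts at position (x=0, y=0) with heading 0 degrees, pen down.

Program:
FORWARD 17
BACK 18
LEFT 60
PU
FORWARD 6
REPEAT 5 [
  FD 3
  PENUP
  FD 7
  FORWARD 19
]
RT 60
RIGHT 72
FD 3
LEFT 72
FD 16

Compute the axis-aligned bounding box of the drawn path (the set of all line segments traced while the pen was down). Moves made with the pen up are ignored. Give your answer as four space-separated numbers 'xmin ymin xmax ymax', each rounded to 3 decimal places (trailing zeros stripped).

Answer: -1 0 17 0

Derivation:
Executing turtle program step by step:
Start: pos=(0,0), heading=0, pen down
FD 17: (0,0) -> (17,0) [heading=0, draw]
BK 18: (17,0) -> (-1,0) [heading=0, draw]
LT 60: heading 0 -> 60
PU: pen up
FD 6: (-1,0) -> (2,5.196) [heading=60, move]
REPEAT 5 [
  -- iteration 1/5 --
  FD 3: (2,5.196) -> (3.5,7.794) [heading=60, move]
  PU: pen up
  FD 7: (3.5,7.794) -> (7,13.856) [heading=60, move]
  FD 19: (7,13.856) -> (16.5,30.311) [heading=60, move]
  -- iteration 2/5 --
  FD 3: (16.5,30.311) -> (18,32.909) [heading=60, move]
  PU: pen up
  FD 7: (18,32.909) -> (21.5,38.971) [heading=60, move]
  FD 19: (21.5,38.971) -> (31,55.426) [heading=60, move]
  -- iteration 3/5 --
  FD 3: (31,55.426) -> (32.5,58.024) [heading=60, move]
  PU: pen up
  FD 7: (32.5,58.024) -> (36,64.086) [heading=60, move]
  FD 19: (36,64.086) -> (45.5,80.54) [heading=60, move]
  -- iteration 4/5 --
  FD 3: (45.5,80.54) -> (47,83.138) [heading=60, move]
  PU: pen up
  FD 7: (47,83.138) -> (50.5,89.201) [heading=60, move]
  FD 19: (50.5,89.201) -> (60,105.655) [heading=60, move]
  -- iteration 5/5 --
  FD 3: (60,105.655) -> (61.5,108.253) [heading=60, move]
  PU: pen up
  FD 7: (61.5,108.253) -> (65,114.315) [heading=60, move]
  FD 19: (65,114.315) -> (74.5,130.77) [heading=60, move]
]
RT 60: heading 60 -> 0
RT 72: heading 0 -> 288
FD 3: (74.5,130.77) -> (75.427,127.917) [heading=288, move]
LT 72: heading 288 -> 0
FD 16: (75.427,127.917) -> (91.427,127.917) [heading=0, move]
Final: pos=(91.427,127.917), heading=0, 2 segment(s) drawn

Segment endpoints: x in {-1, 0, 17}, y in {0}
xmin=-1, ymin=0, xmax=17, ymax=0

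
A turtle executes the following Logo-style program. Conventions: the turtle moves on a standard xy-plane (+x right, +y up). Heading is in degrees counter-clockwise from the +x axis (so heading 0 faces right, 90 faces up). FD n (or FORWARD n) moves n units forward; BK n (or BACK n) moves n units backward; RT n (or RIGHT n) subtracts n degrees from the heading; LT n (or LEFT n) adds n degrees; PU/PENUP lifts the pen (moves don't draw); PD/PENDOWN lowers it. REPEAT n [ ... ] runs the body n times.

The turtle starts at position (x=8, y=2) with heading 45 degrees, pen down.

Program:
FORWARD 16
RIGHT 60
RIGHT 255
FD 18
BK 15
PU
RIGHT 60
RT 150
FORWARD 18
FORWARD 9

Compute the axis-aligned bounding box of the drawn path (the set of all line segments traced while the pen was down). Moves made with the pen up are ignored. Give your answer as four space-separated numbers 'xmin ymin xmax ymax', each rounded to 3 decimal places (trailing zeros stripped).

Answer: 8 2 19.314 31.314

Derivation:
Executing turtle program step by step:
Start: pos=(8,2), heading=45, pen down
FD 16: (8,2) -> (19.314,13.314) [heading=45, draw]
RT 60: heading 45 -> 345
RT 255: heading 345 -> 90
FD 18: (19.314,13.314) -> (19.314,31.314) [heading=90, draw]
BK 15: (19.314,31.314) -> (19.314,16.314) [heading=90, draw]
PU: pen up
RT 60: heading 90 -> 30
RT 150: heading 30 -> 240
FD 18: (19.314,16.314) -> (10.314,0.725) [heading=240, move]
FD 9: (10.314,0.725) -> (5.814,-7.069) [heading=240, move]
Final: pos=(5.814,-7.069), heading=240, 3 segment(s) drawn

Segment endpoints: x in {8, 19.314, 19.314}, y in {2, 13.314, 16.314, 31.314}
xmin=8, ymin=2, xmax=19.314, ymax=31.314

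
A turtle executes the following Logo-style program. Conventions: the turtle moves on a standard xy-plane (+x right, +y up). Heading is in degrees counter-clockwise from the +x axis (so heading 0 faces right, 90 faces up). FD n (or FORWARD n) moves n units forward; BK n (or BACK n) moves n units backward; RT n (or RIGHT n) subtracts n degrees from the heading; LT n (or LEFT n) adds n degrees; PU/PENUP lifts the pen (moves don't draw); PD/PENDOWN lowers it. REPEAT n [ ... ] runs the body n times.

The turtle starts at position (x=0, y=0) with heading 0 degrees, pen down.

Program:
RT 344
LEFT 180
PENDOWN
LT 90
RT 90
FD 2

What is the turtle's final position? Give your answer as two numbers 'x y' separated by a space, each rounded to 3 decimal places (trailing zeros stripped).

Answer: -1.923 -0.551

Derivation:
Executing turtle program step by step:
Start: pos=(0,0), heading=0, pen down
RT 344: heading 0 -> 16
LT 180: heading 16 -> 196
PD: pen down
LT 90: heading 196 -> 286
RT 90: heading 286 -> 196
FD 2: (0,0) -> (-1.923,-0.551) [heading=196, draw]
Final: pos=(-1.923,-0.551), heading=196, 1 segment(s) drawn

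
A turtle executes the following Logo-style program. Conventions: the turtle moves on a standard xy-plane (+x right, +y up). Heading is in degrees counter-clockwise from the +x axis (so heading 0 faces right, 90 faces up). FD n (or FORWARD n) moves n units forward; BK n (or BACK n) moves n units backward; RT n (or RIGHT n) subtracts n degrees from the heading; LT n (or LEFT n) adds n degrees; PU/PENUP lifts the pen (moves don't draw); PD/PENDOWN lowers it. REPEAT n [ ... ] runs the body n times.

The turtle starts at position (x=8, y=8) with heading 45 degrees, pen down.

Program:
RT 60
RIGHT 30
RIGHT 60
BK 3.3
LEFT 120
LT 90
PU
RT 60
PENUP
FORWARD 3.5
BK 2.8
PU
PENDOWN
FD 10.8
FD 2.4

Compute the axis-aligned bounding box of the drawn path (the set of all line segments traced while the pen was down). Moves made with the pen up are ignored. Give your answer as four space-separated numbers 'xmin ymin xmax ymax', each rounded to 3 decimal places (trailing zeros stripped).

Answer: 8 8 18.683 21.016

Derivation:
Executing turtle program step by step:
Start: pos=(8,8), heading=45, pen down
RT 60: heading 45 -> 345
RT 30: heading 345 -> 315
RT 60: heading 315 -> 255
BK 3.3: (8,8) -> (8.854,11.188) [heading=255, draw]
LT 120: heading 255 -> 15
LT 90: heading 15 -> 105
PU: pen up
RT 60: heading 105 -> 45
PU: pen up
FD 3.5: (8.854,11.188) -> (11.329,13.662) [heading=45, move]
BK 2.8: (11.329,13.662) -> (9.349,11.683) [heading=45, move]
PU: pen up
PD: pen down
FD 10.8: (9.349,11.683) -> (16.986,19.319) [heading=45, draw]
FD 2.4: (16.986,19.319) -> (18.683,21.016) [heading=45, draw]
Final: pos=(18.683,21.016), heading=45, 3 segment(s) drawn

Segment endpoints: x in {8, 8.854, 9.349, 16.986, 18.683}, y in {8, 11.188, 11.683, 19.319, 21.016}
xmin=8, ymin=8, xmax=18.683, ymax=21.016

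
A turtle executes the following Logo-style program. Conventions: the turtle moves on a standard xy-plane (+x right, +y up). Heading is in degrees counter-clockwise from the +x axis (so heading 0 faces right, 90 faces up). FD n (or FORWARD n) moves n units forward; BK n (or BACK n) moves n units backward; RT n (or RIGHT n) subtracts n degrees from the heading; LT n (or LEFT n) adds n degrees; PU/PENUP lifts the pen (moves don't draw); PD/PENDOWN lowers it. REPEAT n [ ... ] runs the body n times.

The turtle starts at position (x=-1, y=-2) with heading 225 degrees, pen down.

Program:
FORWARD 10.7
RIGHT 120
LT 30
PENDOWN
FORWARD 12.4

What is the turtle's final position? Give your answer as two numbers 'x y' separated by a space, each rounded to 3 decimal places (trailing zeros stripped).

Answer: -17.334 -0.798

Derivation:
Executing turtle program step by step:
Start: pos=(-1,-2), heading=225, pen down
FD 10.7: (-1,-2) -> (-8.566,-9.566) [heading=225, draw]
RT 120: heading 225 -> 105
LT 30: heading 105 -> 135
PD: pen down
FD 12.4: (-8.566,-9.566) -> (-17.334,-0.798) [heading=135, draw]
Final: pos=(-17.334,-0.798), heading=135, 2 segment(s) drawn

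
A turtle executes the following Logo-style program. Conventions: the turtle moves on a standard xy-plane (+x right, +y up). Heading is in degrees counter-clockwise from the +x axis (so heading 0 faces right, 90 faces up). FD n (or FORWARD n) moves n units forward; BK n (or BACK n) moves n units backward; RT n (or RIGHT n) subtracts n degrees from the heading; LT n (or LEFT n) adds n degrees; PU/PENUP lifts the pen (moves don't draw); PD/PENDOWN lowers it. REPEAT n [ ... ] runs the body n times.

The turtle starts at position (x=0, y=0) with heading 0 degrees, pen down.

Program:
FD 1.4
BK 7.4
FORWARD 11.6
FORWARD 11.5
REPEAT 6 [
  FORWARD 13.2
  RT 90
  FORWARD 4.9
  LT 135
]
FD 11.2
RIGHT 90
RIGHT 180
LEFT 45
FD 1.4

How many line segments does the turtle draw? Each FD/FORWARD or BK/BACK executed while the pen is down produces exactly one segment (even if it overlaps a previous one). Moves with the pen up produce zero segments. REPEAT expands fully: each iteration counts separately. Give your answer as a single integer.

Executing turtle program step by step:
Start: pos=(0,0), heading=0, pen down
FD 1.4: (0,0) -> (1.4,0) [heading=0, draw]
BK 7.4: (1.4,0) -> (-6,0) [heading=0, draw]
FD 11.6: (-6,0) -> (5.6,0) [heading=0, draw]
FD 11.5: (5.6,0) -> (17.1,0) [heading=0, draw]
REPEAT 6 [
  -- iteration 1/6 --
  FD 13.2: (17.1,0) -> (30.3,0) [heading=0, draw]
  RT 90: heading 0 -> 270
  FD 4.9: (30.3,0) -> (30.3,-4.9) [heading=270, draw]
  LT 135: heading 270 -> 45
  -- iteration 2/6 --
  FD 13.2: (30.3,-4.9) -> (39.634,4.434) [heading=45, draw]
  RT 90: heading 45 -> 315
  FD 4.9: (39.634,4.434) -> (43.099,0.969) [heading=315, draw]
  LT 135: heading 315 -> 90
  -- iteration 3/6 --
  FD 13.2: (43.099,0.969) -> (43.099,14.169) [heading=90, draw]
  RT 90: heading 90 -> 0
  FD 4.9: (43.099,14.169) -> (47.999,14.169) [heading=0, draw]
  LT 135: heading 0 -> 135
  -- iteration 4/6 --
  FD 13.2: (47.999,14.169) -> (38.665,23.503) [heading=135, draw]
  RT 90: heading 135 -> 45
  FD 4.9: (38.665,23.503) -> (42.13,26.968) [heading=45, draw]
  LT 135: heading 45 -> 180
  -- iteration 5/6 --
  FD 13.2: (42.13,26.968) -> (28.93,26.968) [heading=180, draw]
  RT 90: heading 180 -> 90
  FD 4.9: (28.93,26.968) -> (28.93,31.868) [heading=90, draw]
  LT 135: heading 90 -> 225
  -- iteration 6/6 --
  FD 13.2: (28.93,31.868) -> (19.596,22.534) [heading=225, draw]
  RT 90: heading 225 -> 135
  FD 4.9: (19.596,22.534) -> (16.131,25.999) [heading=135, draw]
  LT 135: heading 135 -> 270
]
FD 11.2: (16.131,25.999) -> (16.131,14.799) [heading=270, draw]
RT 90: heading 270 -> 180
RT 180: heading 180 -> 0
LT 45: heading 0 -> 45
FD 1.4: (16.131,14.799) -> (17.121,15.789) [heading=45, draw]
Final: pos=(17.121,15.789), heading=45, 18 segment(s) drawn
Segments drawn: 18

Answer: 18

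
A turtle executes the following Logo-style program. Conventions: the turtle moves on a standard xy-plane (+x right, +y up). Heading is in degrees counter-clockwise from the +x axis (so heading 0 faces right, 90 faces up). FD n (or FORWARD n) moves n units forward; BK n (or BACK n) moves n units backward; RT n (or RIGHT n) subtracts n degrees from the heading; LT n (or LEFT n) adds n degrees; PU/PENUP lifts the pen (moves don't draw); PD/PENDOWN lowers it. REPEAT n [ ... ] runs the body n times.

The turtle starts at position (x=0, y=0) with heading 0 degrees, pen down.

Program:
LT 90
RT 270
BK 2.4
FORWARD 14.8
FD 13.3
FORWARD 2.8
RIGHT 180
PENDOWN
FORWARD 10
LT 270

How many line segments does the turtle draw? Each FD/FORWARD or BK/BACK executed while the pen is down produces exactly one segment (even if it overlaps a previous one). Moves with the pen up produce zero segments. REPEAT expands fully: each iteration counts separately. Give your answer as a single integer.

Executing turtle program step by step:
Start: pos=(0,0), heading=0, pen down
LT 90: heading 0 -> 90
RT 270: heading 90 -> 180
BK 2.4: (0,0) -> (2.4,0) [heading=180, draw]
FD 14.8: (2.4,0) -> (-12.4,0) [heading=180, draw]
FD 13.3: (-12.4,0) -> (-25.7,0) [heading=180, draw]
FD 2.8: (-25.7,0) -> (-28.5,0) [heading=180, draw]
RT 180: heading 180 -> 0
PD: pen down
FD 10: (-28.5,0) -> (-18.5,0) [heading=0, draw]
LT 270: heading 0 -> 270
Final: pos=(-18.5,0), heading=270, 5 segment(s) drawn
Segments drawn: 5

Answer: 5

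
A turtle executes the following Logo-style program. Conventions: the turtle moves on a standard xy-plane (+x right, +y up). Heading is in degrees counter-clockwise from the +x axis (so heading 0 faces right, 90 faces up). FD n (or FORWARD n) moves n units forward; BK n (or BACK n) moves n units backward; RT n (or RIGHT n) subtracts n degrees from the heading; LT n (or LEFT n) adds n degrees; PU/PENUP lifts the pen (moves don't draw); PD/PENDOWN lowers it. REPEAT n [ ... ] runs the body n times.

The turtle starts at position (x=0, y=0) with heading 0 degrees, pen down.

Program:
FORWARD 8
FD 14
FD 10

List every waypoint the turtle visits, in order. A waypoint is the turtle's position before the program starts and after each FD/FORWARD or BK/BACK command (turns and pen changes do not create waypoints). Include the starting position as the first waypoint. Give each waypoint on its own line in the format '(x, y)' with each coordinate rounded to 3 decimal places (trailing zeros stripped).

Executing turtle program step by step:
Start: pos=(0,0), heading=0, pen down
FD 8: (0,0) -> (8,0) [heading=0, draw]
FD 14: (8,0) -> (22,0) [heading=0, draw]
FD 10: (22,0) -> (32,0) [heading=0, draw]
Final: pos=(32,0), heading=0, 3 segment(s) drawn
Waypoints (4 total):
(0, 0)
(8, 0)
(22, 0)
(32, 0)

Answer: (0, 0)
(8, 0)
(22, 0)
(32, 0)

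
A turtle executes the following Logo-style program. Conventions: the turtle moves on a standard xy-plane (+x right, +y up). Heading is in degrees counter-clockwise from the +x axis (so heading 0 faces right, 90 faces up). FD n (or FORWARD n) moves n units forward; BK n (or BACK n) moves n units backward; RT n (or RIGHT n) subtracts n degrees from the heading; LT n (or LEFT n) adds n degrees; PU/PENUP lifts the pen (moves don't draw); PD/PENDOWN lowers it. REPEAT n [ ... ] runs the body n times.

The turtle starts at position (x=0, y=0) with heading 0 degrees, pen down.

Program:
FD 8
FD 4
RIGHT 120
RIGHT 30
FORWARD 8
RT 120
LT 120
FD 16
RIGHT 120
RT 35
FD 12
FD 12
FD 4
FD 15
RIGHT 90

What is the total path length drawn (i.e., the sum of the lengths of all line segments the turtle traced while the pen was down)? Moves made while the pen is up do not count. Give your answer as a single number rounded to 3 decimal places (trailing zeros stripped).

Answer: 79

Derivation:
Executing turtle program step by step:
Start: pos=(0,0), heading=0, pen down
FD 8: (0,0) -> (8,0) [heading=0, draw]
FD 4: (8,0) -> (12,0) [heading=0, draw]
RT 120: heading 0 -> 240
RT 30: heading 240 -> 210
FD 8: (12,0) -> (5.072,-4) [heading=210, draw]
RT 120: heading 210 -> 90
LT 120: heading 90 -> 210
FD 16: (5.072,-4) -> (-8.785,-12) [heading=210, draw]
RT 120: heading 210 -> 90
RT 35: heading 90 -> 55
FD 12: (-8.785,-12) -> (-1.902,-2.17) [heading=55, draw]
FD 12: (-1.902,-2.17) -> (4.981,7.66) [heading=55, draw]
FD 4: (4.981,7.66) -> (7.276,10.936) [heading=55, draw]
FD 15: (7.276,10.936) -> (15.879,23.224) [heading=55, draw]
RT 90: heading 55 -> 325
Final: pos=(15.879,23.224), heading=325, 8 segment(s) drawn

Segment lengths:
  seg 1: (0,0) -> (8,0), length = 8
  seg 2: (8,0) -> (12,0), length = 4
  seg 3: (12,0) -> (5.072,-4), length = 8
  seg 4: (5.072,-4) -> (-8.785,-12), length = 16
  seg 5: (-8.785,-12) -> (-1.902,-2.17), length = 12
  seg 6: (-1.902,-2.17) -> (4.981,7.66), length = 12
  seg 7: (4.981,7.66) -> (7.276,10.936), length = 4
  seg 8: (7.276,10.936) -> (15.879,23.224), length = 15
Total = 79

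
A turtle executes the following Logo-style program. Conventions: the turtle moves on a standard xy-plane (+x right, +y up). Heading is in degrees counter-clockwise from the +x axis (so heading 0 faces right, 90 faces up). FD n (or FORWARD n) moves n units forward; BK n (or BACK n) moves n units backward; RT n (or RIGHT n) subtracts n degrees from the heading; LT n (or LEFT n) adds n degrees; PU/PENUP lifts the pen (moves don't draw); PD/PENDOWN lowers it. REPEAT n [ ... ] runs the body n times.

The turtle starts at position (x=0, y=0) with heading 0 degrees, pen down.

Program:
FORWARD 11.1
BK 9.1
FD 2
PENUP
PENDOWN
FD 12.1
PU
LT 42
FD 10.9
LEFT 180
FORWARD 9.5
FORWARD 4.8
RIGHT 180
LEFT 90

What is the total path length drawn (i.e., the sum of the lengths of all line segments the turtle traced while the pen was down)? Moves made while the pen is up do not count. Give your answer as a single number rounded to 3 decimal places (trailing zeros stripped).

Executing turtle program step by step:
Start: pos=(0,0), heading=0, pen down
FD 11.1: (0,0) -> (11.1,0) [heading=0, draw]
BK 9.1: (11.1,0) -> (2,0) [heading=0, draw]
FD 2: (2,0) -> (4,0) [heading=0, draw]
PU: pen up
PD: pen down
FD 12.1: (4,0) -> (16.1,0) [heading=0, draw]
PU: pen up
LT 42: heading 0 -> 42
FD 10.9: (16.1,0) -> (24.2,7.294) [heading=42, move]
LT 180: heading 42 -> 222
FD 9.5: (24.2,7.294) -> (17.14,0.937) [heading=222, move]
FD 4.8: (17.14,0.937) -> (13.573,-2.275) [heading=222, move]
RT 180: heading 222 -> 42
LT 90: heading 42 -> 132
Final: pos=(13.573,-2.275), heading=132, 4 segment(s) drawn

Segment lengths:
  seg 1: (0,0) -> (11.1,0), length = 11.1
  seg 2: (11.1,0) -> (2,0), length = 9.1
  seg 3: (2,0) -> (4,0), length = 2
  seg 4: (4,0) -> (16.1,0), length = 12.1
Total = 34.3

Answer: 34.3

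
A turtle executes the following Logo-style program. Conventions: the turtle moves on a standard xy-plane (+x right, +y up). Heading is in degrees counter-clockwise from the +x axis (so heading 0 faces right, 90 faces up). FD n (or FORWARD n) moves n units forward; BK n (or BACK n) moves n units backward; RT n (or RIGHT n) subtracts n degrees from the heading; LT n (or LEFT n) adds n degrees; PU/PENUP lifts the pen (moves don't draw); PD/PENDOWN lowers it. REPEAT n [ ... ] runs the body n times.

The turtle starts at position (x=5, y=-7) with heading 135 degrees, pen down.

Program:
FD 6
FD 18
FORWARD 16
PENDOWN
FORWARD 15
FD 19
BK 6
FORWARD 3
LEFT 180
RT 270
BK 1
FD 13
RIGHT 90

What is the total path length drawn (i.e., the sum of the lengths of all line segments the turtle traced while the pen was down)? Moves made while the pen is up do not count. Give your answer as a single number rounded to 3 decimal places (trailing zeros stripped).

Executing turtle program step by step:
Start: pos=(5,-7), heading=135, pen down
FD 6: (5,-7) -> (0.757,-2.757) [heading=135, draw]
FD 18: (0.757,-2.757) -> (-11.971,9.971) [heading=135, draw]
FD 16: (-11.971,9.971) -> (-23.284,21.284) [heading=135, draw]
PD: pen down
FD 15: (-23.284,21.284) -> (-33.891,31.891) [heading=135, draw]
FD 19: (-33.891,31.891) -> (-47.326,45.326) [heading=135, draw]
BK 6: (-47.326,45.326) -> (-43.083,41.083) [heading=135, draw]
FD 3: (-43.083,41.083) -> (-45.205,43.205) [heading=135, draw]
LT 180: heading 135 -> 315
RT 270: heading 315 -> 45
BK 1: (-45.205,43.205) -> (-45.912,42.497) [heading=45, draw]
FD 13: (-45.912,42.497) -> (-36.719,51.69) [heading=45, draw]
RT 90: heading 45 -> 315
Final: pos=(-36.719,51.69), heading=315, 9 segment(s) drawn

Segment lengths:
  seg 1: (5,-7) -> (0.757,-2.757), length = 6
  seg 2: (0.757,-2.757) -> (-11.971,9.971), length = 18
  seg 3: (-11.971,9.971) -> (-23.284,21.284), length = 16
  seg 4: (-23.284,21.284) -> (-33.891,31.891), length = 15
  seg 5: (-33.891,31.891) -> (-47.326,45.326), length = 19
  seg 6: (-47.326,45.326) -> (-43.083,41.083), length = 6
  seg 7: (-43.083,41.083) -> (-45.205,43.205), length = 3
  seg 8: (-45.205,43.205) -> (-45.912,42.497), length = 1
  seg 9: (-45.912,42.497) -> (-36.719,51.69), length = 13
Total = 97

Answer: 97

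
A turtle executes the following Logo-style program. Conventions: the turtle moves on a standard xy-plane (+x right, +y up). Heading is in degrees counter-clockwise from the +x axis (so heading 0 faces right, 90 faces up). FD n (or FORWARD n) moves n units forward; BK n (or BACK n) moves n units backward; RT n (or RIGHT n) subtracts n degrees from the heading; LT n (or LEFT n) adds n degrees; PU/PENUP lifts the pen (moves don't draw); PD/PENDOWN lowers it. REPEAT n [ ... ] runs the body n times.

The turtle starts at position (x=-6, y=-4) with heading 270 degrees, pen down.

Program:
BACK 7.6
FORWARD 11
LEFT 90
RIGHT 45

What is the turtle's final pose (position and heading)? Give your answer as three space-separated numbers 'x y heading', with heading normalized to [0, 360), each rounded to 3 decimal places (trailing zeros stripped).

Executing turtle program step by step:
Start: pos=(-6,-4), heading=270, pen down
BK 7.6: (-6,-4) -> (-6,3.6) [heading=270, draw]
FD 11: (-6,3.6) -> (-6,-7.4) [heading=270, draw]
LT 90: heading 270 -> 0
RT 45: heading 0 -> 315
Final: pos=(-6,-7.4), heading=315, 2 segment(s) drawn

Answer: -6 -7.4 315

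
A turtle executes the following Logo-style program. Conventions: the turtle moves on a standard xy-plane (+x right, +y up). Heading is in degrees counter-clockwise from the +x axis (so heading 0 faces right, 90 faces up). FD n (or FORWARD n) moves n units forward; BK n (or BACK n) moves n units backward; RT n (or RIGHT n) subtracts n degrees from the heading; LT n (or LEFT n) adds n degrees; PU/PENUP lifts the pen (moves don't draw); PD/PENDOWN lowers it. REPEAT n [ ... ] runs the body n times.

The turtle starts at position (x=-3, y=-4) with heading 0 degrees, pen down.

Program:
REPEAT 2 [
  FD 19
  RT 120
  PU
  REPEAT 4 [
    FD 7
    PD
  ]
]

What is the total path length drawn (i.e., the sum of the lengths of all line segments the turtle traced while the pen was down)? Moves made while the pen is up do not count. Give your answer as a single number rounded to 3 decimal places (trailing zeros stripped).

Executing turtle program step by step:
Start: pos=(-3,-4), heading=0, pen down
REPEAT 2 [
  -- iteration 1/2 --
  FD 19: (-3,-4) -> (16,-4) [heading=0, draw]
  RT 120: heading 0 -> 240
  PU: pen up
  REPEAT 4 [
    -- iteration 1/4 --
    FD 7: (16,-4) -> (12.5,-10.062) [heading=240, move]
    PD: pen down
    -- iteration 2/4 --
    FD 7: (12.5,-10.062) -> (9,-16.124) [heading=240, draw]
    PD: pen down
    -- iteration 3/4 --
    FD 7: (9,-16.124) -> (5.5,-22.187) [heading=240, draw]
    PD: pen down
    -- iteration 4/4 --
    FD 7: (5.5,-22.187) -> (2,-28.249) [heading=240, draw]
    PD: pen down
  ]
  -- iteration 2/2 --
  FD 19: (2,-28.249) -> (-7.5,-44.703) [heading=240, draw]
  RT 120: heading 240 -> 120
  PU: pen up
  REPEAT 4 [
    -- iteration 1/4 --
    FD 7: (-7.5,-44.703) -> (-11,-38.641) [heading=120, move]
    PD: pen down
    -- iteration 2/4 --
    FD 7: (-11,-38.641) -> (-14.5,-32.579) [heading=120, draw]
    PD: pen down
    -- iteration 3/4 --
    FD 7: (-14.5,-32.579) -> (-18,-26.517) [heading=120, draw]
    PD: pen down
    -- iteration 4/4 --
    FD 7: (-18,-26.517) -> (-21.5,-20.454) [heading=120, draw]
    PD: pen down
  ]
]
Final: pos=(-21.5,-20.454), heading=120, 8 segment(s) drawn

Segment lengths:
  seg 1: (-3,-4) -> (16,-4), length = 19
  seg 2: (12.5,-10.062) -> (9,-16.124), length = 7
  seg 3: (9,-16.124) -> (5.5,-22.187), length = 7
  seg 4: (5.5,-22.187) -> (2,-28.249), length = 7
  seg 5: (2,-28.249) -> (-7.5,-44.703), length = 19
  seg 6: (-11,-38.641) -> (-14.5,-32.579), length = 7
  seg 7: (-14.5,-32.579) -> (-18,-26.517), length = 7
  seg 8: (-18,-26.517) -> (-21.5,-20.454), length = 7
Total = 80

Answer: 80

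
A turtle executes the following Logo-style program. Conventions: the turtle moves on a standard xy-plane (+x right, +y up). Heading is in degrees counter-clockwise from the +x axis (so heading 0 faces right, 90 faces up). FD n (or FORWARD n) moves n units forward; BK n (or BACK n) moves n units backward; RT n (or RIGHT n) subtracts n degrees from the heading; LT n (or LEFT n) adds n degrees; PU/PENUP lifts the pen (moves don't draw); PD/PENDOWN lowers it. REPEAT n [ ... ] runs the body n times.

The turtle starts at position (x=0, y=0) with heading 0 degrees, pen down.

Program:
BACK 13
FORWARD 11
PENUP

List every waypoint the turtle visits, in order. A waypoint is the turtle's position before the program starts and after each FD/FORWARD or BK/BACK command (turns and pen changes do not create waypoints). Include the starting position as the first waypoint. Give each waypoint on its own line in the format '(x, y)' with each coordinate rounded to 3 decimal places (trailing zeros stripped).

Answer: (0, 0)
(-13, 0)
(-2, 0)

Derivation:
Executing turtle program step by step:
Start: pos=(0,0), heading=0, pen down
BK 13: (0,0) -> (-13,0) [heading=0, draw]
FD 11: (-13,0) -> (-2,0) [heading=0, draw]
PU: pen up
Final: pos=(-2,0), heading=0, 2 segment(s) drawn
Waypoints (3 total):
(0, 0)
(-13, 0)
(-2, 0)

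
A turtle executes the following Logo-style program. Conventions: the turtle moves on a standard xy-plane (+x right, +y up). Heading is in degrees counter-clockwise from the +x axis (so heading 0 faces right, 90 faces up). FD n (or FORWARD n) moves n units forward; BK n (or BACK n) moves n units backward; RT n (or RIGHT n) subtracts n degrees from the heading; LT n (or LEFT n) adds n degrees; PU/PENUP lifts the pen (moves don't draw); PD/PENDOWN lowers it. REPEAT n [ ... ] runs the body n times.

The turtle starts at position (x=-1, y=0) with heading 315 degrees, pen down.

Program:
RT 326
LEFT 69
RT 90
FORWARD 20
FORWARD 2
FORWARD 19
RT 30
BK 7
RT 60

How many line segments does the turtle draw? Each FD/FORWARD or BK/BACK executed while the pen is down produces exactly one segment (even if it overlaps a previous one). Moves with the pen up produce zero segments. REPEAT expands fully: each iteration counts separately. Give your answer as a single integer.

Executing turtle program step by step:
Start: pos=(-1,0), heading=315, pen down
RT 326: heading 315 -> 349
LT 69: heading 349 -> 58
RT 90: heading 58 -> 328
FD 20: (-1,0) -> (15.961,-10.598) [heading=328, draw]
FD 2: (15.961,-10.598) -> (17.657,-11.658) [heading=328, draw]
FD 19: (17.657,-11.658) -> (33.77,-21.727) [heading=328, draw]
RT 30: heading 328 -> 298
BK 7: (33.77,-21.727) -> (30.484,-15.546) [heading=298, draw]
RT 60: heading 298 -> 238
Final: pos=(30.484,-15.546), heading=238, 4 segment(s) drawn
Segments drawn: 4

Answer: 4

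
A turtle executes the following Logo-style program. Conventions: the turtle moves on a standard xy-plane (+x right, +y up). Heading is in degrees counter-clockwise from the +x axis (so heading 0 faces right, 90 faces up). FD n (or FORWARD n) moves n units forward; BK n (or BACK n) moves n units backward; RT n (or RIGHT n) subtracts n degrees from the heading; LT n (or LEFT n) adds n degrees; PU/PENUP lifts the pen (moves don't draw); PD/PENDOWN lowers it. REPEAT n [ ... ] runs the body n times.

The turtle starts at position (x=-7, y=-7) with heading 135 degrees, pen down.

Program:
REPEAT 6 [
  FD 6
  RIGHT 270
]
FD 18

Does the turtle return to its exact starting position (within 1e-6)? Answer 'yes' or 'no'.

Executing turtle program step by step:
Start: pos=(-7,-7), heading=135, pen down
REPEAT 6 [
  -- iteration 1/6 --
  FD 6: (-7,-7) -> (-11.243,-2.757) [heading=135, draw]
  RT 270: heading 135 -> 225
  -- iteration 2/6 --
  FD 6: (-11.243,-2.757) -> (-15.485,-7) [heading=225, draw]
  RT 270: heading 225 -> 315
  -- iteration 3/6 --
  FD 6: (-15.485,-7) -> (-11.243,-11.243) [heading=315, draw]
  RT 270: heading 315 -> 45
  -- iteration 4/6 --
  FD 6: (-11.243,-11.243) -> (-7,-7) [heading=45, draw]
  RT 270: heading 45 -> 135
  -- iteration 5/6 --
  FD 6: (-7,-7) -> (-11.243,-2.757) [heading=135, draw]
  RT 270: heading 135 -> 225
  -- iteration 6/6 --
  FD 6: (-11.243,-2.757) -> (-15.485,-7) [heading=225, draw]
  RT 270: heading 225 -> 315
]
FD 18: (-15.485,-7) -> (-2.757,-19.728) [heading=315, draw]
Final: pos=(-2.757,-19.728), heading=315, 7 segment(s) drawn

Start position: (-7, -7)
Final position: (-2.757, -19.728)
Distance = 13.416; >= 1e-6 -> NOT closed

Answer: no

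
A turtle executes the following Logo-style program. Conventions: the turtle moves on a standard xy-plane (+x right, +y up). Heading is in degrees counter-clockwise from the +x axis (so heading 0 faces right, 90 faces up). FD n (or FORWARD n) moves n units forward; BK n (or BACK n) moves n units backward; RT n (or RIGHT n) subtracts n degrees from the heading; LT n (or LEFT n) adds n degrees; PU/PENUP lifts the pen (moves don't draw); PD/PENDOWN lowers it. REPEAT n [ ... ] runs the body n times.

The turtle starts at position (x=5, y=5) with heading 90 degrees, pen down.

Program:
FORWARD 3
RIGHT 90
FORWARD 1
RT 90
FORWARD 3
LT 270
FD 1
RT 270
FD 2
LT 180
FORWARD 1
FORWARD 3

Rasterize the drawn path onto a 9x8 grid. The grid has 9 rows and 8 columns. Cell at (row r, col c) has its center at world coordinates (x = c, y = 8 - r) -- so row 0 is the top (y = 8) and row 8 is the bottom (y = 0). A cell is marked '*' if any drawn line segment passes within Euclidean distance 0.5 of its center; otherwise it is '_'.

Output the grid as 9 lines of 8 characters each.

Answer: _____**_
_____**_
_____**_
_____**_
_____*__
_____*__
________
________
________

Derivation:
Segment 0: (5,5) -> (5,8)
Segment 1: (5,8) -> (6,8)
Segment 2: (6,8) -> (6,5)
Segment 3: (6,5) -> (5,5)
Segment 4: (5,5) -> (5,3)
Segment 5: (5,3) -> (5,4)
Segment 6: (5,4) -> (5,7)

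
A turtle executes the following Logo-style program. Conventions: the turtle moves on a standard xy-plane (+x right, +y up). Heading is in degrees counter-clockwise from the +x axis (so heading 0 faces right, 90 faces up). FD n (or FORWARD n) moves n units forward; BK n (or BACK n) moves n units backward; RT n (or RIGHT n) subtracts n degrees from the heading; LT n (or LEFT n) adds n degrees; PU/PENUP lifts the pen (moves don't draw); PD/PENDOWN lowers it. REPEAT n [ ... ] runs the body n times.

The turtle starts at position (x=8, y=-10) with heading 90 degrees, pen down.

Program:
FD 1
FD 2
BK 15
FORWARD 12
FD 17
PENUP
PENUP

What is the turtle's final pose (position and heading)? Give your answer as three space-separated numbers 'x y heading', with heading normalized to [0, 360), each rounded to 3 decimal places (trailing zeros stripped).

Executing turtle program step by step:
Start: pos=(8,-10), heading=90, pen down
FD 1: (8,-10) -> (8,-9) [heading=90, draw]
FD 2: (8,-9) -> (8,-7) [heading=90, draw]
BK 15: (8,-7) -> (8,-22) [heading=90, draw]
FD 12: (8,-22) -> (8,-10) [heading=90, draw]
FD 17: (8,-10) -> (8,7) [heading=90, draw]
PU: pen up
PU: pen up
Final: pos=(8,7), heading=90, 5 segment(s) drawn

Answer: 8 7 90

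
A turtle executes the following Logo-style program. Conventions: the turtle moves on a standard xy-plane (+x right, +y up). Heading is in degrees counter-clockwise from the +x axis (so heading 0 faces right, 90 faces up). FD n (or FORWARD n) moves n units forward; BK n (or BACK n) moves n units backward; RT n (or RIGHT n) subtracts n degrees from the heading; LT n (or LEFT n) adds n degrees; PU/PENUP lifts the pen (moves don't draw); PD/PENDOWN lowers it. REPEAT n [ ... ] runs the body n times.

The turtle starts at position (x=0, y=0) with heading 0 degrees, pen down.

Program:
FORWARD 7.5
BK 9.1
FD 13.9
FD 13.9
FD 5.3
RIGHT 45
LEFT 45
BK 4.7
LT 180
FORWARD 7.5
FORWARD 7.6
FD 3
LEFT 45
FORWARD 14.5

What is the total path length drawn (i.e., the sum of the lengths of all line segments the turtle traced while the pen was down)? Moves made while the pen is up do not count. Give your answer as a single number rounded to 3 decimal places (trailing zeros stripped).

Executing turtle program step by step:
Start: pos=(0,0), heading=0, pen down
FD 7.5: (0,0) -> (7.5,0) [heading=0, draw]
BK 9.1: (7.5,0) -> (-1.6,0) [heading=0, draw]
FD 13.9: (-1.6,0) -> (12.3,0) [heading=0, draw]
FD 13.9: (12.3,0) -> (26.2,0) [heading=0, draw]
FD 5.3: (26.2,0) -> (31.5,0) [heading=0, draw]
RT 45: heading 0 -> 315
LT 45: heading 315 -> 0
BK 4.7: (31.5,0) -> (26.8,0) [heading=0, draw]
LT 180: heading 0 -> 180
FD 7.5: (26.8,0) -> (19.3,0) [heading=180, draw]
FD 7.6: (19.3,0) -> (11.7,0) [heading=180, draw]
FD 3: (11.7,0) -> (8.7,0) [heading=180, draw]
LT 45: heading 180 -> 225
FD 14.5: (8.7,0) -> (-1.553,-10.253) [heading=225, draw]
Final: pos=(-1.553,-10.253), heading=225, 10 segment(s) drawn

Segment lengths:
  seg 1: (0,0) -> (7.5,0), length = 7.5
  seg 2: (7.5,0) -> (-1.6,0), length = 9.1
  seg 3: (-1.6,0) -> (12.3,0), length = 13.9
  seg 4: (12.3,0) -> (26.2,0), length = 13.9
  seg 5: (26.2,0) -> (31.5,0), length = 5.3
  seg 6: (31.5,0) -> (26.8,0), length = 4.7
  seg 7: (26.8,0) -> (19.3,0), length = 7.5
  seg 8: (19.3,0) -> (11.7,0), length = 7.6
  seg 9: (11.7,0) -> (8.7,0), length = 3
  seg 10: (8.7,0) -> (-1.553,-10.253), length = 14.5
Total = 87

Answer: 87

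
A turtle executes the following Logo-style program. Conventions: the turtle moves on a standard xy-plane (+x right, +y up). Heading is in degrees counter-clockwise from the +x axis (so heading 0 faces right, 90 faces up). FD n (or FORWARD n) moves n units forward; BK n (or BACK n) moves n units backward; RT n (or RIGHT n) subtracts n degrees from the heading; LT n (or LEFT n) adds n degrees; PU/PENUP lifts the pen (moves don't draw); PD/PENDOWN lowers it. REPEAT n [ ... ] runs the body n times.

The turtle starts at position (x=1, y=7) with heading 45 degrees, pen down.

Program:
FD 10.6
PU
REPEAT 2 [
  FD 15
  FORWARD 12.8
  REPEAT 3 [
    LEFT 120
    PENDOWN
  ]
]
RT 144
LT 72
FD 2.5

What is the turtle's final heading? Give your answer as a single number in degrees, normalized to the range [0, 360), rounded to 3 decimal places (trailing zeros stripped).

Answer: 333

Derivation:
Executing turtle program step by step:
Start: pos=(1,7), heading=45, pen down
FD 10.6: (1,7) -> (8.495,14.495) [heading=45, draw]
PU: pen up
REPEAT 2 [
  -- iteration 1/2 --
  FD 15: (8.495,14.495) -> (19.102,25.102) [heading=45, move]
  FD 12.8: (19.102,25.102) -> (28.153,34.153) [heading=45, move]
  REPEAT 3 [
    -- iteration 1/3 --
    LT 120: heading 45 -> 165
    PD: pen down
    -- iteration 2/3 --
    LT 120: heading 165 -> 285
    PD: pen down
    -- iteration 3/3 --
    LT 120: heading 285 -> 45
    PD: pen down
  ]
  -- iteration 2/2 --
  FD 15: (28.153,34.153) -> (38.76,44.76) [heading=45, draw]
  FD 12.8: (38.76,44.76) -> (47.81,53.81) [heading=45, draw]
  REPEAT 3 [
    -- iteration 1/3 --
    LT 120: heading 45 -> 165
    PD: pen down
    -- iteration 2/3 --
    LT 120: heading 165 -> 285
    PD: pen down
    -- iteration 3/3 --
    LT 120: heading 285 -> 45
    PD: pen down
  ]
]
RT 144: heading 45 -> 261
LT 72: heading 261 -> 333
FD 2.5: (47.81,53.81) -> (50.038,52.675) [heading=333, draw]
Final: pos=(50.038,52.675), heading=333, 4 segment(s) drawn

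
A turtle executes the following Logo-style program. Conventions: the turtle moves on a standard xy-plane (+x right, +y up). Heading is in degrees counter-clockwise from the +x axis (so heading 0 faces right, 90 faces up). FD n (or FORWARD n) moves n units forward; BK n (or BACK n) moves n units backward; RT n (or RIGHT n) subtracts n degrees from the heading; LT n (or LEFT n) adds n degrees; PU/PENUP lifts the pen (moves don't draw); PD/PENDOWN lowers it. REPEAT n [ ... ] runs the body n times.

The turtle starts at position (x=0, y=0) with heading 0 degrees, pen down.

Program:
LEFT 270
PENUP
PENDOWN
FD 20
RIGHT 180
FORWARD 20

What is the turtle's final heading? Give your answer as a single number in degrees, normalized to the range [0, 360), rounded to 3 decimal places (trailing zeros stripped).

Answer: 90

Derivation:
Executing turtle program step by step:
Start: pos=(0,0), heading=0, pen down
LT 270: heading 0 -> 270
PU: pen up
PD: pen down
FD 20: (0,0) -> (0,-20) [heading=270, draw]
RT 180: heading 270 -> 90
FD 20: (0,-20) -> (0,0) [heading=90, draw]
Final: pos=(0,0), heading=90, 2 segment(s) drawn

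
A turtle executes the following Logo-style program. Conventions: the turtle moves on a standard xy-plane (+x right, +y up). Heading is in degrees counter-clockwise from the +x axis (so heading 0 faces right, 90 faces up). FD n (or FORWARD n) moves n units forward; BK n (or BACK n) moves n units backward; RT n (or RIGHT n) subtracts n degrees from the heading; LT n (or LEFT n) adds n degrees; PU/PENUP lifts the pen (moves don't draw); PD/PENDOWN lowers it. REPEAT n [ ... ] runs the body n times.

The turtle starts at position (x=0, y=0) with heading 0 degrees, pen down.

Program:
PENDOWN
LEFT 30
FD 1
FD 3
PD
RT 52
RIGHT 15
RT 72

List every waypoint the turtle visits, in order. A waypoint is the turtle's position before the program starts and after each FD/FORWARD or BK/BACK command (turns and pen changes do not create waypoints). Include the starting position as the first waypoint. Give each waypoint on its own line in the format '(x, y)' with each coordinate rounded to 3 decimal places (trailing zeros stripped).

Answer: (0, 0)
(0.866, 0.5)
(3.464, 2)

Derivation:
Executing turtle program step by step:
Start: pos=(0,0), heading=0, pen down
PD: pen down
LT 30: heading 0 -> 30
FD 1: (0,0) -> (0.866,0.5) [heading=30, draw]
FD 3: (0.866,0.5) -> (3.464,2) [heading=30, draw]
PD: pen down
RT 52: heading 30 -> 338
RT 15: heading 338 -> 323
RT 72: heading 323 -> 251
Final: pos=(3.464,2), heading=251, 2 segment(s) drawn
Waypoints (3 total):
(0, 0)
(0.866, 0.5)
(3.464, 2)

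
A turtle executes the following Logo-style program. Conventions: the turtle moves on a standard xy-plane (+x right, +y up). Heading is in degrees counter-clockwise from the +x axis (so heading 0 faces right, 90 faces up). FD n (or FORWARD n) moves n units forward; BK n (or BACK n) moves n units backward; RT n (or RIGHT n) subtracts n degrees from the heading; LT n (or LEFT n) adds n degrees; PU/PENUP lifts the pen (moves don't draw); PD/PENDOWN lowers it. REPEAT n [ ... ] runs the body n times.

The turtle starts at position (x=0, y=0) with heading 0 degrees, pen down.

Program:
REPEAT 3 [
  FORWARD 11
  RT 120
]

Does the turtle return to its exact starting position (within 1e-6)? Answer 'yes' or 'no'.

Executing turtle program step by step:
Start: pos=(0,0), heading=0, pen down
REPEAT 3 [
  -- iteration 1/3 --
  FD 11: (0,0) -> (11,0) [heading=0, draw]
  RT 120: heading 0 -> 240
  -- iteration 2/3 --
  FD 11: (11,0) -> (5.5,-9.526) [heading=240, draw]
  RT 120: heading 240 -> 120
  -- iteration 3/3 --
  FD 11: (5.5,-9.526) -> (0,0) [heading=120, draw]
  RT 120: heading 120 -> 0
]
Final: pos=(0,0), heading=0, 3 segment(s) drawn

Start position: (0, 0)
Final position: (0, 0)
Distance = 0; < 1e-6 -> CLOSED

Answer: yes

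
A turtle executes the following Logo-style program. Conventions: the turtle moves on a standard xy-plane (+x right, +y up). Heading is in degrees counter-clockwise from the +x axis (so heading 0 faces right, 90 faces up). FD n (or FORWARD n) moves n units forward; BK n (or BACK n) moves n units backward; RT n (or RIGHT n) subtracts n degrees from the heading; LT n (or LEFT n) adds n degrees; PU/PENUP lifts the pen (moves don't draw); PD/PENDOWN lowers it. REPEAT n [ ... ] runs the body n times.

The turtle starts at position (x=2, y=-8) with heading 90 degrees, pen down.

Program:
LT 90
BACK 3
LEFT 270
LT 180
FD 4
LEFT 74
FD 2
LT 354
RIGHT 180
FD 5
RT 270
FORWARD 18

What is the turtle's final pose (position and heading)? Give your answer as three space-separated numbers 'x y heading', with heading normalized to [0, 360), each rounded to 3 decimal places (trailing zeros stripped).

Executing turtle program step by step:
Start: pos=(2,-8), heading=90, pen down
LT 90: heading 90 -> 180
BK 3: (2,-8) -> (5,-8) [heading=180, draw]
LT 270: heading 180 -> 90
LT 180: heading 90 -> 270
FD 4: (5,-8) -> (5,-12) [heading=270, draw]
LT 74: heading 270 -> 344
FD 2: (5,-12) -> (6.923,-12.551) [heading=344, draw]
LT 354: heading 344 -> 338
RT 180: heading 338 -> 158
FD 5: (6.923,-12.551) -> (2.287,-10.678) [heading=158, draw]
RT 270: heading 158 -> 248
FD 18: (2.287,-10.678) -> (-4.456,-27.368) [heading=248, draw]
Final: pos=(-4.456,-27.368), heading=248, 5 segment(s) drawn

Answer: -4.456 -27.368 248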